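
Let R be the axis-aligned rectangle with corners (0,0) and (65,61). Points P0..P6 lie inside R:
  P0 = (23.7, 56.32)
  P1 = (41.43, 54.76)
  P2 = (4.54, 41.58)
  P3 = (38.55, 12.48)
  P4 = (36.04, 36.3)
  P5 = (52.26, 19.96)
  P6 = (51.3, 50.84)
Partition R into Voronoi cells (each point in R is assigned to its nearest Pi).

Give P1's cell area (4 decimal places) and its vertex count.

1. box [0,65]×[0,61]: [(0, 0) (65, 0) (65, 61) (0, 61)]
2. ⊥bis P1·P0 via (32.565,55.54): [(27.6782, 0) (65, 0) (65, 61) (33.0454, 61)]  |A|=2112.929
3. ⊥bis P1·P2 via (22.985,48.17): [(30.1516, 28.1111) (40.1951, 0) (65, 0) (65, 61) (33.0454, 61)]  |A|=1936.9978
4. ⊥bis P1·P3 via (39.99,33.62): [(30.6921, 34.2534) (65, 31.9164) (65, 61) (33.0454, 61)]  |A|=926.2386
5. ⊥bis P1·P4 via (38.735,45.53): [(31.8609, 47.5371) (65, 37.8611) (65, 61) (33.0454, 61)]  |A|=598.5023
6. ⊥bis P1·P5 via (46.845,37.36): [(31.8609, 47.5371) (56.4639, 40.3535) (65, 43.01) (65, 61) (33.0454, 61)]  |A|=576.5266
7. ⊥bis P1·P6 via (46.365,52.8): [(31.8609, 47.5371) (42.9848, 44.2891) (49.6217, 61) (33.0454, 61)]  |A|=215.3062
8. canonical 4-gon: [(31.8609, 47.5371) (42.9848, 44.2891) (49.6217, 61) (33.0454, 61)]
9. shoelace: 215.3062

Area of P1's cell: 215.3062 (4 vertices)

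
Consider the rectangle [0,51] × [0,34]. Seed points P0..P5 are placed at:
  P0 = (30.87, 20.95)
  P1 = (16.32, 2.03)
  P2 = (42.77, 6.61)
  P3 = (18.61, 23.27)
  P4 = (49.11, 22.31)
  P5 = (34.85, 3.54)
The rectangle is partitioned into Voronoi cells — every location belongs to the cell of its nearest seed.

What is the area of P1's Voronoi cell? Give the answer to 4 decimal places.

1. box [0,51]×[0,34]: [(0, 0) (51, 0) (51, 34) (0, 34)]
2. ⊥bis P1·P0 via (23.595,11.49): [(0, 29.6352) (0, 0) (38.5359, 0)]  |A|=571.0103
3. ⊥bis P1·P2 via (29.545,4.32): [(29.0268, 7.3128) (0, 29.6352) (0, 0) (30.293, 0)]  |A|=540.8709
4. ⊥bis P1·P3 via (17.465,12.65): [(29.0268, 7.3128) (22.8402, 12.0705) (0, 14.533) (0, 0) (30.293, 0)]  |A|=368.4023
5. ⊥bis P1·P4 via (32.715,12.17): [(29.0268, 7.3128) (22.8402, 12.0705) (0, 14.533) (0, 0) (30.293, 0)]  |A|=368.4023
6. ⊥bis P1·P5 via (25.585,2.785): [(24.9613, 10.4393) (22.8402, 12.0705) (0, 14.533) (0, 0) (25.8119, 0)]  |A|=332.1268
7. canonical 5-gon: [(24.9613, 10.4393) (22.8402, 12.0705) (0, 14.533) (0, 0) (25.8119, 0)]
8. shoelace: 332.1268

Area of P1's cell: 332.1268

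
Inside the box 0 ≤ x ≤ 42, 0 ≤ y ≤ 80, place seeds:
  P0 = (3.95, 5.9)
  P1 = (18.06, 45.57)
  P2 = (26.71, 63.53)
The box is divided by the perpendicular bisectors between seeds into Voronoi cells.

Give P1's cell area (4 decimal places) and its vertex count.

1. box [0,42]×[0,80]: [(0, 0) (42, 0) (42, 80) (0, 80)]
2. ⊥bis P1·P0 via (11.005,25.735): [(0, 29.6493) (42, 14.7106) (42, 80) (0, 80)]  |A|=2428.4428
3. ⊥bis P1·P2 via (22.385,54.55): [(0, 65.3312) (0, 29.6493) (42, 14.7106) (42, 45.1029)]  |A|=1387.5589
4. canonical 4-gon: [(0, 65.3312) (0, 29.6493) (42, 14.7106) (42, 45.1029)]
5. shoelace: 1387.5589

Area of P1's cell: 1387.5589 (4 vertices)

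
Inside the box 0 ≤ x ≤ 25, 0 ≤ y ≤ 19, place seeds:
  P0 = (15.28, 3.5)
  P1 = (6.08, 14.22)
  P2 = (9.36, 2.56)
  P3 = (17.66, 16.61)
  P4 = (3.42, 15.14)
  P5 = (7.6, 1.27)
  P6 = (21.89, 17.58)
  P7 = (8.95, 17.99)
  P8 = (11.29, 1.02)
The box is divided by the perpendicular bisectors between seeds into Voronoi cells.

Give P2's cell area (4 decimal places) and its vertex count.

Area of P2's cell: 37.0771 (4 vertices)

1. box [0,25]×[0,19]: [(0, 0) (25, 0) (25, 19) (0, 19)]
2. ⊥bis P2·P0 via (12.32,3.03): [(0, 0) (12.8011, 0) (9.7842, 19) (0, 19)]  |A|=214.5607
3. ⊥bis P2·P1 via (7.72,8.39): [(0, 6.2183) (0, 0) (12.8011, 0) (11.3086, 9.3995)]  |A|=95.3224
4. ⊥bis P2·P3 via (13.51,9.585): [(0, 6.2183) (0, 0) (12.8011, 0) (11.3086, 9.3995)]  |A|=95.3224
5. ⊥bis P2·P4 via (6.39,8.85): [(2.0199, 6.7866) (0, 5.8328) (0, 0) (12.8011, 0) (11.3086, 9.3995)]  |A|=94.933
6. ⊥bis P2·P5 via (8.48,1.915): [(4.4155, 7.4604) (9.8836, 0) (12.8011, 0) (11.3086, 9.3995)]  |A|=44.7261
7. ⊥bis P2·P6 via (15.625,10.07): [(4.4155, 7.4604) (9.8836, 0) (12.8011, 0) (11.3086, 9.3995)]  |A|=44.7261
8. ⊥bis P2·P7 via (9.155,10.275): [(4.4155, 7.4604) (9.8836, 0) (12.8011, 0) (11.3086, 9.3995)]  |A|=44.7261
9. ⊥bis P2·P8 via (10.325,1.79): [(4.4155, 7.4604) (9.4111, 0.6447) (12.1531, 4.0811) (11.3086, 9.3995)]  |A|=37.0771
10. canonical 4-gon: [(4.4155, 7.4604) (9.4111, 0.6447) (12.1531, 4.0811) (11.3086, 9.3995)]
11. shoelace: 37.0771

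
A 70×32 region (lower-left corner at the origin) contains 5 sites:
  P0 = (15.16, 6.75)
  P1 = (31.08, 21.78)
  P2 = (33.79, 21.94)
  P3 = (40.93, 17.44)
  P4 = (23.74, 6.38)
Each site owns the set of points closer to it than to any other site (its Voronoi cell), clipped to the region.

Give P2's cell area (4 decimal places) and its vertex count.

Area of P2's cell: 127.9671 (3 vertices)

1. box [0,70]×[0,32]: [(0, 0) (70, 0) (70, 32) (0, 32)]
2. ⊥bis P2·P0 via (24.475,14.345): [(36.1712, 0) (70, 0) (70, 32) (10.08, 32)]  |A|=1499.981
3. ⊥bis P2·P1 via (32.435,21.86): [(33.5347, 3.2336) (36.1712, 0) (70, 0) (70, 32) (31.8363, 32)]  |A|=1187.0547
4. ⊥bis P2·P3 via (37.36,19.69): [(32.974, 12.7309) (45.1184, 32) (31.8363, 32)]  |A|=127.9671
5. ⊥bis P2·P4 via (28.765,14.16): [(32.974, 12.7309) (45.1184, 32) (31.8363, 32)]  |A|=127.9671
6. canonical 3-gon: [(32.974, 12.7309) (45.1184, 32) (31.8363, 32)]
7. shoelace: 127.9671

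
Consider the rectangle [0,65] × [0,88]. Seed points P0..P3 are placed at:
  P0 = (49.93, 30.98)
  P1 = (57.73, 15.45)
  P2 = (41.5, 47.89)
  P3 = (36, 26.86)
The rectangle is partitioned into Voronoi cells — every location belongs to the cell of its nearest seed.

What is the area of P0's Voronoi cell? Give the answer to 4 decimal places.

1. box [0,65]×[0,88]: [(0, 0) (65, 0) (65, 88) (0, 88)]
2. ⊥bis P0·P1 via (53.83,23.215): [(0, 0) (7.6083, 0) (65, 28.8252) (65, 88) (0, 88)]  |A|=4892.8377
3. ⊥bis P0·P2 via (45.715,39.435): [(0, 16.6451) (0, 0) (7.6083, 0) (65, 28.8252) (65, 49.049)]  |A|=1307.8951
4. ⊥bis P0·P3 via (42.965,28.92): [(40.608, 36.8891) (45.8393, 19.2017) (65, 28.8252) (65, 49.049)]  |A|=441.2723
5. canonical 4-gon: [(40.608, 36.8891) (45.8393, 19.2017) (65, 28.8252) (65, 49.049)]
6. shoelace: 441.2723

Area of P0's cell: 441.2723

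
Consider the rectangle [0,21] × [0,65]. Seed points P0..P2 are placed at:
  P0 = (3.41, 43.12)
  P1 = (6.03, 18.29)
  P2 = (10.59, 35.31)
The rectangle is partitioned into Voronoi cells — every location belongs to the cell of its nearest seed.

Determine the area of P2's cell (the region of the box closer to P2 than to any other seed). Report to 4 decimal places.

Area of P2's cell: 340.6077

1. box [0,21]×[0,65]: [(0, 0) (21, 0) (21, 65) (0, 65)]
2. ⊥bis P2·P0 via (7,39.215): [(0, 32.7797) (0, 0) (21, 0) (21, 52.0857)]  |A|=891.0861
3. ⊥bis P2·P1 via (8.31,26.8): [(0, 32.7797) (0, 29.0264) (21, 23.4001) (21, 52.0857)]  |A|=340.6077
4. canonical 4-gon: [(0, 32.7797) (0, 29.0264) (21, 23.4001) (21, 52.0857)]
5. shoelace: 340.6077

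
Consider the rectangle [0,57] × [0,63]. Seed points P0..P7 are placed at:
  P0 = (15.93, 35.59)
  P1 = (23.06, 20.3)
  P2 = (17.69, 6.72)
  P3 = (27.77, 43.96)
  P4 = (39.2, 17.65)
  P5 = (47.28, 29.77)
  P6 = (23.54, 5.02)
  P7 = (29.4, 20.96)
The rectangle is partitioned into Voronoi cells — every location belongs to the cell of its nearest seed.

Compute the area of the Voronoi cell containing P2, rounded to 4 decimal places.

1. box [0,57]×[0,63]: [(0, 0) (57, 0) (57, 63) (0, 63)]
2. ⊥bis P2·P0 via (16.81,21.155): [(0, 20.1302) (0, 0) (57, 0) (57, 23.6051)]  |A|=1246.4564
3. ⊥bis P2·P1 via (20.375,13.51): [(3.1481, 20.3221) (0, 20.1302) (0, 0) (54.54, 0)]  |A|=585.8695
4. ⊥bis P2·P3 via (22.73,25.34): [(3.1481, 20.3221) (0, 20.1302) (0, 0) (54.54, 0)]  |A|=585.8695
5. ⊥bis P2·P4 via (28.445,12.185): [(29.6317, 9.8496) (3.1481, 20.3221) (0, 20.1302) (0, 0) (34.6366, 0)]  |A|=487.8498
6. ⊥bis P2·P5 via (32.485,18.245): [(29.6317, 9.8496) (3.1481, 20.3221) (0, 20.1302) (0, 0) (34.6366, 0)]  |A|=487.8498
7. ⊥bis P2·P6 via (20.615,5.87): [(22.5816, 12.6374) (3.1481, 20.3221) (0, 20.1302) (0, 0) (18.9092, 0)]  |A|=360.7288
8. ⊥bis P2·P7 via (23.545,13.84): [(22.5816, 12.6374) (3.1481, 20.3221) (0, 20.1302) (0, 0) (18.9092, 0)]  |A|=360.7288
9. canonical 5-gon: [(22.5816, 12.6374) (3.1481, 20.3221) (0, 20.1302) (0, 0) (18.9092, 0)]
10. shoelace: 360.7288

Area of P2's cell: 360.7288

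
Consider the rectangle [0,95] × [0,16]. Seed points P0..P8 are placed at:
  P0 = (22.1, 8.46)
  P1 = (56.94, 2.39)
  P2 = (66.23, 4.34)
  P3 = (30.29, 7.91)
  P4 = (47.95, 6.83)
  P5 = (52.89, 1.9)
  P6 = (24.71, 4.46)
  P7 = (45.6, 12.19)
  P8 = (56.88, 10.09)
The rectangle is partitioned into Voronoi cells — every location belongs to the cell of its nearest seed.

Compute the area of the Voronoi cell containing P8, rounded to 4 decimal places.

Area of P8's cell: 116.0970

1. box [0,95]×[0,16]: [(0, 0) (95, 0) (95, 16) (0, 16)]
2. ⊥bis P8·P0 via (39.49,9.275): [(39.9247, 0) (95, 0) (95, 16) (39.1748, 16)]  |A|=887.2039
3. ⊥bis P8·P1 via (56.91,6.24): [(39.6385, 6.1054) (95, 6.5368) (95, 16) (39.1748, 16)]  |A|=538.1315
4. ⊥bis P8·P2 via (61.555,7.215): [(39.6385, 6.1054) (60.9749, 6.2717) (66.9575, 16) (39.1748, 16)]  |A|=240.7353
5. ⊥bis P8·P3 via (43.585,9): [(43.8196, 6.138) (60.9749, 6.2717) (66.9575, 16) (43.0111, 16)]  |A|=201.1259
6. ⊥bis P8·P4 via (52.415,8.46): [(53.2359, 6.2114) (60.9749, 6.2717) (66.9575, 16) (49.6624, 16)]  |A|=122.111
7. ⊥bis P8·P5 via (54.885,5.995): [(52.9752, 6.9254) (54.4219, 6.2206) (60.9749, 6.2717) (66.9575, 16) (49.6624, 16)]  |A|=121.6864
8. ⊥bis P8·P6 via (40.795,7.275): [(52.9752, 6.9254) (54.4219, 6.2206) (60.9749, 6.2717) (66.9575, 16) (49.6624, 16)]  |A|=121.6864
9. ⊥bis P8·P7 via (51.24,11.14): [(51.3064, 11.4967) (52.9752, 6.9254) (54.4219, 6.2206) (60.9749, 6.2717) (66.9575, 16) (52.1448, 16)]  |A|=116.097
10. canonical 6-gon: [(51.3064, 11.4967) (52.9752, 6.9254) (54.4219, 6.2206) (60.9749, 6.2717) (66.9575, 16) (52.1448, 16)]
11. shoelace: 116.097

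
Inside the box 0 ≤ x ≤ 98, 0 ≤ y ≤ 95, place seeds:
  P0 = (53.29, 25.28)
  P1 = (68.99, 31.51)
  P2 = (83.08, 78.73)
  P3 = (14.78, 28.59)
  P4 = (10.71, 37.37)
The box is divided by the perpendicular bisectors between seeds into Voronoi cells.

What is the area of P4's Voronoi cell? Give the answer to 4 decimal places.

1. box [0,98]×[0,95]: [(0, 0) (98, 0) (98, 95) (0, 95)]
2. ⊥bis P4·P0 via (32,31.325): [(0, 0) (23.1057, 0) (50.0796, 95) (0, 95)]  |A|=3476.3033
3. ⊥bis P4·P1 via (39.85,34.44): [(0, 0) (23.1057, 0) (43.6691, 72.4227) (45.9393, 95) (0, 95)]  |A|=3429.5641
4. ⊥bis P4·P2 via (46.895,58.05): [(0, 0) (23.1057, 0) (42.0134, 66.5915) (25.7778, 95) (0, 95)]  |A|=3131.1145
5. ⊥bis P4·P3 via (12.745,32.98): [(0, 27.072) (35.4596, 43.5094) (42.0134, 66.5915) (25.7778, 95) (0, 95)]  |A|=2148.4752
6. canonical 5-gon: [(0, 27.072) (35.4596, 43.5094) (42.0134, 66.5915) (25.7778, 95) (0, 95)]
7. shoelace: 2148.4752

Area of P4's cell: 2148.4752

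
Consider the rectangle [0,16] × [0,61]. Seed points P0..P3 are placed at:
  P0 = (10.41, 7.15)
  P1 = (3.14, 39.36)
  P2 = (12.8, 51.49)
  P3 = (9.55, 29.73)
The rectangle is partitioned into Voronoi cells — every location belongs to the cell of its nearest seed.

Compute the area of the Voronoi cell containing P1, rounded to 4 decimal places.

1. box [0,16]×[0,61]: [(0, 0) (16, 0) (16, 61) (0, 61)]
2. ⊥bis P1·P0 via (6.775,23.255): [(0, 21.7258) (16, 25.3371) (16, 61) (0, 61)]  |A|=599.4962
3. ⊥bis P1·P2 via (7.97,45.425): [(0, 51.7721) (0, 21.7258) (16, 25.3371) (16, 39.0301)]  |A|=349.9139
4. ⊥bis P1·P3 via (6.345,34.545): [(14.672, 40.0877) (0, 51.7721) (0, 30.3216)]  |A|=157.3611
5. canonical 3-gon: [(14.672, 40.0877) (0, 51.7721) (0, 30.3216)]
6. shoelace: 157.3611

Area of P1's cell: 157.3611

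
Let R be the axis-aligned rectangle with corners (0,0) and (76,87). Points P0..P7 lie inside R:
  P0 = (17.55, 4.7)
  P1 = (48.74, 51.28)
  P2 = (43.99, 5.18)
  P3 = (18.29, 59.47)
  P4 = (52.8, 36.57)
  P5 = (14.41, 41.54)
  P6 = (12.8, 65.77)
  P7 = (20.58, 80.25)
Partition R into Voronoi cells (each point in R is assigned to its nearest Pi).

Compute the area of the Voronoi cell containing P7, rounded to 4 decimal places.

1. box [0,76]×[0,87]: [(0, 0) (76, 0) (76, 87) (0, 87)]
2. ⊥bis P7·P0 via (19.065,42.475): [(0, 43.2396) (76, 40.1916) (76, 87) (0, 87)]  |A|=3441.6148
3. ⊥bis P7·P1 via (34.66,65.765): [(0, 43.2396) (11.0315, 42.7972) (56.5058, 87) (0, 87)]  |A|=1490.2299
4. ⊥bis P7·P2 via (32.285,42.715): [(0, 43.2396) (11.0315, 42.7972) (56.5058, 87) (0, 87)]  |A|=1490.2299
5. ⊥bis P7·P3 via (19.435,69.86): [(0, 72.0018) (36.8935, 67.936) (56.5058, 87) (0, 87)]  |A|=815.2806
6. ⊥bis P7·P4 via (36.69,58.41): [(0, 72.0018) (36.8935, 67.936) (56.5058, 87) (0, 87)]  |A|=815.2806
7. ⊥bis P7·P5 via (17.495,60.895): [(0, 72.0018) (36.8935, 67.936) (56.5058, 87) (0, 87)]  |A|=815.2806
8. ⊥bis P7·P6 via (16.69,73.01): [(0, 81.9774) (23.3572, 69.4278) (36.8935, 67.936) (56.5058, 87) (0, 87)]  |A|=698.7792
9. canonical 5-gon: [(0, 81.9774) (23.3572, 69.4278) (36.8935, 67.936) (56.5058, 87) (0, 87)]
10. shoelace: 698.7792

Area of P7's cell: 698.7792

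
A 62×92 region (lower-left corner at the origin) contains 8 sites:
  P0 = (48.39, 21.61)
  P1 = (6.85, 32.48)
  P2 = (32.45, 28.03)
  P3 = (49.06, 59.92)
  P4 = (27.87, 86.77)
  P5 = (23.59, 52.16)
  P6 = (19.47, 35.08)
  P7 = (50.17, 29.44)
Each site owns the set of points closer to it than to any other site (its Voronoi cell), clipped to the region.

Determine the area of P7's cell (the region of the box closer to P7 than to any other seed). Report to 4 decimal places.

Area of P7's cell: 418.6526

1. box [0,62]×[0,92]: [(0, 0) (62, 0) (62, 92) (0, 92)]
2. ⊥bis P7·P0 via (49.28,25.525): [(0, 36.7279) (62, 22.6334) (62, 92) (0, 92)]  |A|=3863.8024
3. ⊥bis P7·P1 via (28.51,30.96): [(28.4607, 30.2579) (62, 22.6334) (62, 92) (32.7935, 92)]  |A|=2064.8891
4. ⊥bis P7·P2 via (41.31,28.735): [(41.4233, 27.3111) (62, 22.6334) (62, 92) (36.2759, 92)]  |A|=1545.6994
5. ⊥bis P7·P3 via (49.615,44.68): [(40.0689, 44.3324) (41.4233, 27.3111) (62, 22.6334) (62, 45.131)]  |A|=418.6526
6. ⊥bis P7·P4 via (39.02,58.105): [(40.0689, 44.3324) (41.4233, 27.3111) (62, 22.6334) (62, 45.131)]  |A|=418.6526
7. ⊥bis P7·P5 via (36.88,40.8): [(40.0689, 44.3324) (41.4233, 27.3111) (62, 22.6334) (62, 45.131)]  |A|=418.6526
8. ⊥bis P7·P6 via (34.82,32.26): [(40.0689, 44.3324) (41.4233, 27.3111) (62, 22.6334) (62, 45.131)]  |A|=418.6526
9. canonical 4-gon: [(40.0689, 44.3324) (41.4233, 27.3111) (62, 22.6334) (62, 45.131)]
10. shoelace: 418.6526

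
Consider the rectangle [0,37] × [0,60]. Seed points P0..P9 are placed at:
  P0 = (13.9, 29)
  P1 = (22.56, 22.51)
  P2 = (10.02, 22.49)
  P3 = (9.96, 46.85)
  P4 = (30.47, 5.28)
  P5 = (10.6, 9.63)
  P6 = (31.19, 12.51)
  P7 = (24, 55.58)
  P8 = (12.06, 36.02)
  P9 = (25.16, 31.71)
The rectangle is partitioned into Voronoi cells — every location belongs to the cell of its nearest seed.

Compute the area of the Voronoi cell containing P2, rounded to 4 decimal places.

Area of P2's cell: 192.1425

1. box [0,37]×[0,60]: [(0, 0) (37, 0) (37, 60) (0, 60)]
2. ⊥bis P2·P0 via (11.96,25.745): [(0, 32.8732) (0, 0) (37, 0) (37, 10.821)]  |A|=808.3434
3. ⊥bis P2·P1 via (16.29,22.5): [(16.2889, 23.1649) (0, 32.8732) (0, 0) (16.3259, 0)]  |A|=456.829
4. ⊥bis P2·P3 via (9.99,34.67): [(16.2889, 23.1649) (0, 32.8732) (0, 0) (16.3259, 0)]  |A|=456.829
5. ⊥bis P2·P4 via (20.245,13.885): [(16.3112, 9.2106) (16.2889, 23.1649) (0, 32.8732) (0, 0) (8.5599, 0)]  |A|=421.0642
6. ⊥bis P2·P5 via (10.31,16.06): [(16.2998, 16.3301) (16.2889, 23.1649) (0, 32.8732) (0, 15.595)]  |A|=196.4289
7. ⊥bis P2·P6 via (20.605,17.5): [(16.2998, 16.3301) (16.2889, 23.1649) (0, 32.8732) (0, 15.595)]  |A|=196.4289
8. ⊥bis P2·P7 via (17.01,39.035): [(16.2998, 16.3301) (16.2889, 23.1649) (0, 32.8732) (0, 15.595)]  |A|=196.4289
9. ⊥bis P2·P8 via (11.04,29.255): [(16.2998, 16.3301) (16.2889, 23.1649) (4.388, 30.258) (0, 30.9196) (0, 15.595)]  |A|=192.1425
10. ⊥bis P2·P9 via (17.59,27.1): [(16.2998, 16.3301) (16.2889, 23.1649) (4.388, 30.258) (0, 30.9196) (0, 15.595)]  |A|=192.1425
11. canonical 5-gon: [(16.2998, 16.3301) (16.2889, 23.1649) (4.388, 30.258) (0, 30.9196) (0, 15.595)]
12. shoelace: 192.1425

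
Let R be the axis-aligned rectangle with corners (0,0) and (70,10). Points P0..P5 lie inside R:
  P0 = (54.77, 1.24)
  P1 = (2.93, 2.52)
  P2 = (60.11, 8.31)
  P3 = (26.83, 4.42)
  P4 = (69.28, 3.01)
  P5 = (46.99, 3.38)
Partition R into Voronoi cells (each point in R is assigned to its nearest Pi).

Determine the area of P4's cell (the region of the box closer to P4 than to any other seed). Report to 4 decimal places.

1. box [0,70]×[0,10]: [(0, 0) (70, 0) (70, 10) (0, 10)]
2. ⊥bis P4·P0 via (62.025,2.125): [(62.2842, 0) (70, 0) (70, 10) (61.0644, 10)]  |A|=83.2571
3. ⊥bis P4·P1 via (36.105,2.765): [(62.2842, 0) (70, 0) (70, 10) (61.0644, 10)]  |A|=83.2571
4. ⊥bis P4·P2 via (64.695,5.66): [(62.1342, 1.2294) (62.2842, 0) (70, 0) (70, 10) (67.2034, 10)]  |A|=56.3356
5. ⊥bis P4·P3 via (48.055,3.715): [(62.1342, 1.2294) (62.2842, 0) (70, 0) (70, 10) (67.2034, 10)]  |A|=56.3356
6. ⊥bis P4·P5 via (58.135,3.195): [(62.1342, 1.2294) (62.2842, 0) (70, 0) (70, 10) (67.2034, 10)]  |A|=56.3356
7. canonical 5-gon: [(62.1342, 1.2294) (62.2842, 0) (70, 0) (70, 10) (67.2034, 10)]
8. shoelace: 56.3356

Area of P4's cell: 56.3356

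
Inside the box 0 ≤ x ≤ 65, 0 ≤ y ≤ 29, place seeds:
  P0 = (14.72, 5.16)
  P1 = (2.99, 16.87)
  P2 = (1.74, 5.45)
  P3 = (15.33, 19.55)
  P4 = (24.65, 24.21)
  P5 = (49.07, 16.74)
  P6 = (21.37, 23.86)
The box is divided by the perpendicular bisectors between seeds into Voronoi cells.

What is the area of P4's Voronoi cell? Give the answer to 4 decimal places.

1. box [0,65]×[0,29]: [(0, 0) (65, 0) (65, 29) (0, 29)]
2. ⊥bis P4·P0 via (19.685,14.685): [(0, 24.946) (47.8571, 0) (65, 0) (65, 29) (0, 29)]  |A|=1288.078
3. ⊥bis P4·P1 via (13.82,20.54): [(14.9715, 17.142) (47.8571, 0) (65, 0) (65, 29) (10.9531, 29)]  |A|=1192.7894
4. ⊥bis P4·P2 via (13.195,14.83): [(14.9715, 17.142) (47.8571, 0) (65, 0) (65, 29) (10.9531, 29)]  |A|=1192.7894
5. ⊥bis P4·P3 via (19.99,21.88): [(24.9631, 11.9337) (47.8571, 0) (65, 0) (65, 29) (16.43, 29)]  |A|=1097.2782
6. ⊥bis P4·P5 via (36.86,20.475): [(24.9631, 11.9337) (32.9705, 7.7598) (39.4678, 29) (16.43, 29)]  |A|=295.1826
7. ⊥bis P4·P6 via (23.01,24.035): [(24.1217, 13.6166) (24.9631, 11.9337) (32.9705, 7.7598) (39.4678, 29) (22.4802, 29)]  |A|=248.6462
8. canonical 5-gon: [(24.1217, 13.6166) (24.9631, 11.9337) (32.9705, 7.7598) (39.4678, 29) (22.4802, 29)]
9. shoelace: 248.6462

Area of P4's cell: 248.6462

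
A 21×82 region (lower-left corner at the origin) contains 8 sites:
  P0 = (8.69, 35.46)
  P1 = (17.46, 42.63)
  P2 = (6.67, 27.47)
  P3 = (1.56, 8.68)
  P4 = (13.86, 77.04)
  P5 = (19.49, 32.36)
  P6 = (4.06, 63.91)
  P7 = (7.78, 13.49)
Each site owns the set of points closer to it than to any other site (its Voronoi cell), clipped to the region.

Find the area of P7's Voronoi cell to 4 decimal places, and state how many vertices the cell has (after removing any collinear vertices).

Area of P7's cell: 314.7590 (6 vertices)

1. box [0,21]×[0,82]: [(0, 0) (21, 0) (21, 82) (0, 82)]
2. ⊥bis P7·P0 via (8.235,24.475): [(0, 24.8161) (0, 0) (21, 0) (21, 23.9463)]  |A|=512.0049
3. ⊥bis P7·P1 via (12.62,28.06): [(0, 24.8161) (0, 0) (21, 0) (21, 23.9463)]  |A|=512.0049
4. ⊥bis P7·P2 via (7.225,20.48): [(0, 19.9063) (0, 0) (21, 0) (21, 21.5737)]  |A|=435.5407
5. ⊥bis P7·P3 via (4.67,11.085): [(0, 19.9063) (0, 17.124) (13.2422, 0) (21, 0) (21, 21.5737)]  |A|=322.1615
6. ⊥bis P7·P4 via (10.82,45.265): [(0, 19.9063) (0, 17.124) (13.2422, 0) (21, 0) (21, 21.5737)]  |A|=322.1615
7. ⊥bis P7·P5 via (13.635,22.925): [(16.4009, 21.2086) (0, 19.9063) (0, 17.124) (13.2422, 0) (21, 0) (21, 18.3546)]  |A|=314.759
8. ⊥bis P7·P6 via (5.92,38.7): [(16.4009, 21.2086) (0, 19.9063) (0, 17.124) (13.2422, 0) (21, 0) (21, 18.3546)]  |A|=314.759
9. canonical 6-gon: [(16.4009, 21.2086) (0, 19.9063) (0, 17.124) (13.2422, 0) (21, 0) (21, 18.3546)]
10. shoelace: 314.759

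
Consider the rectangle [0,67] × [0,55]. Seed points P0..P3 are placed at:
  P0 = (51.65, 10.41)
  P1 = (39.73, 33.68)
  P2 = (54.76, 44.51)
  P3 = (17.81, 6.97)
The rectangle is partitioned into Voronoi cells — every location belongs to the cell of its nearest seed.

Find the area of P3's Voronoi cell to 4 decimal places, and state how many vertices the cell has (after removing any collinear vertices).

1. box [0,67]×[0,55]: [(0, 0) (67, 0) (67, 55) (0, 55)]
2. ⊥bis P3·P0 via (34.73,8.69): [(0, 0) (35.6134, 0) (30.0224, 55) (0, 55)]  |A|=1804.983
3. ⊥bis P3·P1 via (28.77,20.325): [(0, 43.9356) (0, 0) (35.6134, 0) (33.9821, 16.0476)]  |A|=1032.2659
4. ⊥bis P3·P2 via (36.285,25.74): [(0, 43.9356) (0, 0) (35.6134, 0) (33.9821, 16.0476)]  |A|=1032.2659
5. canonical 4-gon: [(0, 43.9356) (0, 0) (35.6134, 0) (33.9821, 16.0476)]
6. shoelace: 1032.2659

Area of P3's cell: 1032.2659 (4 vertices)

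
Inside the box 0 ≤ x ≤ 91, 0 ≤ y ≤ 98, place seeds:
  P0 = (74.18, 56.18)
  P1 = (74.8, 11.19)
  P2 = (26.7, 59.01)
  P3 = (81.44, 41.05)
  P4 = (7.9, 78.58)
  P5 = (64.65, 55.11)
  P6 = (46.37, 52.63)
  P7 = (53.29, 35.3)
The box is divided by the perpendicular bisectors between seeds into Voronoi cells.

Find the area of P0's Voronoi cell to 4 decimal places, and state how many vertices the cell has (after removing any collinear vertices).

Area of P0's cell: 1135.3389 (4 vertices)

1. box [0,91]×[0,98]: [(0, 0) (91, 0) (91, 98) (0, 98)]
2. ⊥bis P0·P1 via (74.49,33.685): [(0, 32.6585) (91, 33.9125) (91, 98) (0, 98)]  |A|=5889.0201
3. ⊥bis P0·P2 via (50.44,57.595): [(48.9939, 33.3336) (91, 33.9125) (91, 98) (52.8483, 98)]  |A|=2579.5974
4. ⊥bis P0·P3 via (77.81,48.615): [(49.0832, 34.8307) (91, 54.9441) (91, 98) (52.8483, 98)]  |A|=2107.3922
5. ⊥bis P0·P4 via (41.04,67.38): [(49.0832, 34.8307) (91, 54.9441) (91, 98) (52.8483, 98)]  |A|=2107.3922
6. ⊥bis P0·P5 via (69.415,55.645): [(70.5931, 45.152) (91, 54.9441) (91, 98) (64.6595, 98)]  |A|=1135.3389
7. ⊥bis P0·P6 via (60.275,54.405): [(70.5931, 45.152) (91, 54.9441) (91, 98) (64.6595, 98)]  |A|=1135.3389
8. ⊥bis P0·P7 via (63.735,45.74): [(70.5931, 45.152) (91, 54.9441) (91, 98) (64.6595, 98)]  |A|=1135.3389
9. canonical 4-gon: [(70.5931, 45.152) (91, 54.9441) (91, 98) (64.6595, 98)]
10. shoelace: 1135.3389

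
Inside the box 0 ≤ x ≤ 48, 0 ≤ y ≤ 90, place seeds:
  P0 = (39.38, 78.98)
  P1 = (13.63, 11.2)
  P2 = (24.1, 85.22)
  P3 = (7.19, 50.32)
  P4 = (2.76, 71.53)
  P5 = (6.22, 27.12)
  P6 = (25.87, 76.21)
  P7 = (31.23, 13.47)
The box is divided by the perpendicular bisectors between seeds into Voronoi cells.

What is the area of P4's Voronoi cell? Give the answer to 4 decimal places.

Area of P4's cell: 365.7340

1. box [0,48]×[0,90]: [(0, 0) (48, 0) (48, 90) (0, 90)]
2. ⊥bis P4·P0 via (21.07,75.255): [(0, 0) (36.3799, 0) (18.0703, 90) (0, 90)]  |A|=2450.259
3. ⊥bis P4·P1 via (8.195,41.365): [(0, 39.8885) (27.2656, 44.8011) (18.0703, 90) (0, 90)]  |A|=1091.5384
4. ⊥bis P4·P2 via (13.43,78.375): [(0, 39.8885) (27.2656, 44.8011) (23.6885, 62.3841) (5.9724, 90) (0, 90)]  |A|=924.4909
5. ⊥bis P4·P3 via (4.975,60.925): [(0, 59.8859) (22.3028, 64.5441) (5.9724, 90) (0, 90)]  |A|=411.8293
6. ⊥bis P4·P5 via (4.49,49.325): [(0, 59.8859) (22.3028, 64.5441) (5.9724, 90) (0, 90)]  |A|=411.8293
7. ⊥bis P4·P6 via (14.315,73.87): [(0, 59.8859) (16.4511, 63.3219) (13.3901, 78.4372) (5.9724, 90) (0, 90)]  |A|=365.734
8. ⊥bis P4·P7 via (16.995,42.5): [(0, 59.8859) (16.4511, 63.3219) (13.3901, 78.4372) (5.9724, 90) (0, 90)]  |A|=365.734
9. canonical 5-gon: [(0, 59.8859) (16.4511, 63.3219) (13.3901, 78.4372) (5.9724, 90) (0, 90)]
10. shoelace: 365.734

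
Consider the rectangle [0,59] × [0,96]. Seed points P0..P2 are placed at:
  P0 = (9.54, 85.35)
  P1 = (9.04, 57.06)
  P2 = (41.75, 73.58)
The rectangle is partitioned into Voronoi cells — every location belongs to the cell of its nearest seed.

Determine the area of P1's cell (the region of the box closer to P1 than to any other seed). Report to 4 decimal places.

Area of P1's cell: 2876.1671

1. box [0,59]×[0,96]: [(0, 0) (59, 0) (59, 96) (0, 96)]
2. ⊥bis P1·P0 via (9.29,71.205): [(0, 71.3692) (0, 0) (59, 0) (59, 70.3264)]  |A|=4180.0206
3. ⊥bis P1·P2 via (25.395,65.32): [(22.5411, 70.9708) (0, 71.3692) (0, 0) (58.3845, 0)]  |A|=2876.1671
4. canonical 4-gon: [(22.5411, 70.9708) (0, 71.3692) (0, 0) (58.3845, 0)]
5. shoelace: 2876.1671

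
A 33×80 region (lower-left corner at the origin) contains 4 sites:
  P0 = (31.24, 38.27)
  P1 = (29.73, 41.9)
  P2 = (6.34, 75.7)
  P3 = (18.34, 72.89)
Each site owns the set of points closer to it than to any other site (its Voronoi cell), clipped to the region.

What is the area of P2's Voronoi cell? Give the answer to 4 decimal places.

1. box [0,33]×[0,80]: [(0, 0) (33, 0) (33, 80) (0, 80)]
2. ⊥bis P2·P0 via (18.79,56.985): [(0, 44.4851) (33, 66.4381) (33, 80) (0, 80)]  |A|=809.7673
3. ⊥bis P2·P1 via (18.035,58.8): [(0, 46.3196) (33, 69.156) (33, 80) (0, 80)]  |A|=734.6539
4. ⊥bis P2·P3 via (12.34,74.295): [(0, 46.3196) (6.9086, 51.1004) (13.6759, 80) (0, 80)]  |A|=313.9566
5. canonical 4-gon: [(0, 46.3196) (6.9086, 51.1004) (13.6759, 80) (0, 80)]
6. shoelace: 313.9566

Area of P2's cell: 313.9566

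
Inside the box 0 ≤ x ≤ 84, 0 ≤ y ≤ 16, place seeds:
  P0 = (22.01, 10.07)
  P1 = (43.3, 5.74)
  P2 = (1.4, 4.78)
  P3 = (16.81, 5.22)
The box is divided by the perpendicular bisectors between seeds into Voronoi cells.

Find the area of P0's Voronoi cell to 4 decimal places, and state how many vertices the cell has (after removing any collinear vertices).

Area of P0's cell: 217.5268 (4 vertices)

1. box [0,84]×[0,16]: [(0, 0) (84, 0) (84, 16) (0, 16)]
2. ⊥bis P0·P1 via (32.655,7.905): [(0, 0) (31.0473, 0) (34.3014, 16) (0, 16)]  |A|=522.7891
3. ⊥bis P0·P2 via (11.705,7.425): [(13.6108, 0) (31.0473, 0) (34.3014, 16) (9.504, 16)]  |A|=337.8705
4. ⊥bis P0·P3 via (19.41,7.645): [(26.5404, 0) (31.0473, 0) (34.3014, 16) (11.6174, 16)]  |A|=217.5268
5. canonical 4-gon: [(26.5404, 0) (31.0473, 0) (34.3014, 16) (11.6174, 16)]
6. shoelace: 217.5268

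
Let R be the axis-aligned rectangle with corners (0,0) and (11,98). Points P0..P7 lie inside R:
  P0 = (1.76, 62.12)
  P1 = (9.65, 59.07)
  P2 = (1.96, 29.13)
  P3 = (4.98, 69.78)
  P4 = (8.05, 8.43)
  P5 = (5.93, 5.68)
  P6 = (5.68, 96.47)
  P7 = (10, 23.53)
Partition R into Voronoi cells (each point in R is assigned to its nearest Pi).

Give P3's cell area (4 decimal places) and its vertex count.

Area of P3's cell: 192.4087 (5 vertices)

1. box [0,11]×[0,98]: [(0, 0) (11, 0) (11, 98) (0, 98)]
2. ⊥bis P3·P0 via (3.37,65.95): [(0, 67.3666) (11, 62.7426) (11, 98) (0, 98)]  |A|=362.3992
3. ⊥bis P3·P1 via (7.315,64.425): [(0, 67.3666) (7.1593, 64.3571) (11, 66.0318) (11, 98) (0, 98)]  |A|=356.0827
4. ⊥bis P3·P2 via (3.47,49.455): [(0, 67.3666) (7.1593, 64.3571) (11, 66.0318) (11, 98) (0, 98)]  |A|=356.0827
5. ⊥bis P3·P4 via (6.515,39.105): [(0, 67.3666) (7.1593, 64.3571) (11, 66.0318) (11, 98) (0, 98)]  |A|=356.0827
6. ⊥bis P3·P5 via (5.455,37.73): [(0, 67.3666) (7.1593, 64.3571) (11, 66.0318) (11, 98) (0, 98)]  |A|=356.0827
7. ⊥bis P3·P6 via (5.33,83.125): [(0, 83.2648) (0, 67.3666) (7.1593, 64.3571) (11, 66.0318) (11, 82.9763)]  |A|=192.4087
8. ⊥bis P3·P7 via (7.49,46.655): [(0, 83.2648) (0, 67.3666) (7.1593, 64.3571) (11, 66.0318) (11, 82.9763)]  |A|=192.4087
9. canonical 5-gon: [(0, 83.2648) (0, 67.3666) (7.1593, 64.3571) (11, 66.0318) (11, 82.9763)]
10. shoelace: 192.4087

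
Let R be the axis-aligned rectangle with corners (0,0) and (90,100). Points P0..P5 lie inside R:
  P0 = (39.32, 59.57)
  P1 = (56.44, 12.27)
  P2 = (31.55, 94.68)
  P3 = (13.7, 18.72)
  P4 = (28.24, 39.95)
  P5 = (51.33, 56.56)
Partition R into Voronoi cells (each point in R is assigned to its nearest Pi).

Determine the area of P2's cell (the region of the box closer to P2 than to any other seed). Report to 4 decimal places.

1. box [0,90]×[0,100]: [(0, 0) (90, 0) (90, 100) (0, 100)]
2. ⊥bis P2·P0 via (35.435,77.125): [(0, 69.2831) (90, 89.2005) (90, 100) (0, 100)]  |A|=1868.24
3. ⊥bis P2·P1 via (43.995,53.475): [(0, 69.2831) (90, 89.2005) (90, 100) (0, 100)]  |A|=1868.24
4. ⊥bis P2·P3 via (22.625,56.7): [(0, 69.2831) (90, 89.2005) (90, 100) (0, 100)]  |A|=1868.24
5. ⊥bis P2·P4 via (29.895,67.315): [(0, 69.2831) (90, 89.2005) (90, 100) (0, 100)]  |A|=1868.24
6. ⊥bis P2·P5 via (41.44,75.62): [(0, 69.2831) (50.9632, 80.5615) (88.4251, 100) (0, 100)]  |A|=1642.1437
7. canonical 4-gon: [(0, 69.2831) (50.9632, 80.5615) (88.4251, 100) (0, 100)]
8. shoelace: 1642.1437

Area of P2's cell: 1642.1437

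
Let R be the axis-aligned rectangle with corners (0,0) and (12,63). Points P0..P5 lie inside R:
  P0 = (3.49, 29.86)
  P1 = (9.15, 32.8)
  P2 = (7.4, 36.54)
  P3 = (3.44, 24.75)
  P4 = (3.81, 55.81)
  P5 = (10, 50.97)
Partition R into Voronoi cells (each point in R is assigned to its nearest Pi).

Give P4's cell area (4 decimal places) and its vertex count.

1. box [0,12]×[0,63]: [(0, 0) (12, 0) (12, 63) (0, 63)]
2. ⊥bis P4·P0 via (3.65,42.835): [(0, 42.88) (12, 42.732) (12, 63) (0, 63)]  |A|=242.3277
3. ⊥bis P4·P1 via (6.48,44.305): [(0, 42.88) (0.3226, 42.876) (12, 45.586) (12, 63) (0, 63)]  |A|=225.664
4. ⊥bis P4·P2 via (5.605,46.175): [(0, 45.1308) (12, 47.3664) (12, 63) (0, 63)]  |A|=201.0169
5. ⊥bis P4·P3 via (3.625,40.28): [(0, 45.1308) (12, 47.3664) (12, 63) (0, 63)]  |A|=201.0169
6. ⊥bis P4·P5 via (6.905,53.39): [(0, 45.1308) (0.5233, 45.2283) (12, 59.9061) (12, 63) (0, 63)]  |A|=129.0595
7. canonical 5-gon: [(0, 45.1308) (0.5233, 45.2283) (12, 59.9061) (12, 63) (0, 63)]
8. shoelace: 129.0595

Area of P4's cell: 129.0595 (5 vertices)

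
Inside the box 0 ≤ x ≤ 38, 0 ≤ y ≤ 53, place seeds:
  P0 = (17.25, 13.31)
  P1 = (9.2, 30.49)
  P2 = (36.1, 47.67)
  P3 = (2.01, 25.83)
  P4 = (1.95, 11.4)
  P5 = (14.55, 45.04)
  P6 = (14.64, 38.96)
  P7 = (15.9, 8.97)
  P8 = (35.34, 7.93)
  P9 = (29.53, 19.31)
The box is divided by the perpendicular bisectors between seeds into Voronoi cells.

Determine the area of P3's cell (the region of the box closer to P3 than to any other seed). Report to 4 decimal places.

1. box [0,38]×[0,53]: [(0, 0) (38, 0) (38, 53) (0, 53)]
2. ⊥bis P3·P0 via (9.63,19.57): [(0, 7.8479) (37.0935, 53) (0, 53)]  |A|=837.4253
3. ⊥bis P3·P1 via (5.605,28.16): [(0, 36.8081) (0, 7.8479) (10.4922, 20.6195)]  |A|=151.9278
4. ⊥bis P3·P2 via (19.055,36.75): [(0, 36.8081) (0, 7.8479) (10.4922, 20.6195)]  |A|=151.9278
5. ⊥bis P3·P4 via (1.98,18.615): [(0, 36.8081) (0, 18.6232) (8.8221, 18.5866) (10.4922, 20.6195)]  |A|=104.3972
6. ⊥bis P3·P5 via (8.28,35.435): [(0, 36.8081) (0, 18.6232) (8.8221, 18.5866) (10.4922, 20.6195)]  |A|=104.3972
7. ⊥bis P3·P6 via (8.325,32.395): [(0, 36.8081) (0, 18.6232) (8.8221, 18.5866) (10.4922, 20.6195)]  |A|=104.3972
8. ⊥bis P3·P7 via (8.955,17.4): [(0, 36.8081) (0, 18.6232) (8.8221, 18.5866) (10.4922, 20.6195)]  |A|=104.3972
9. ⊥bis P3·P8 via (18.675,16.88): [(0, 36.8081) (0, 18.6232) (8.8221, 18.5866) (10.4922, 20.6195)]  |A|=104.3972
10. ⊥bis P3·P9 via (15.77,22.57): [(0, 36.8081) (0, 18.6232) (8.8221, 18.5866) (10.4922, 20.6195)]  |A|=104.3972
11. canonical 4-gon: [(0, 36.8081) (0, 18.6232) (8.8221, 18.5866) (10.4922, 20.6195)]
12. shoelace: 104.3972

Area of P3's cell: 104.3972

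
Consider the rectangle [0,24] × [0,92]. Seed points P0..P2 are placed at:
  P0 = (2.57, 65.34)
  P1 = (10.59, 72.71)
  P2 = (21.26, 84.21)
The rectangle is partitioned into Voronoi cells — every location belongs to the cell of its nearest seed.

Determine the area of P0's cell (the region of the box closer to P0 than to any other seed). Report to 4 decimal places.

1. box [0,24]×[0,92]: [(0, 0) (24, 0) (24, 92) (0, 92)]
2. ⊥bis P0·P1 via (6.58,69.025): [(0, 76.1853) (0, 0) (24, 0) (24, 50.0686)]  |A|=1515.0475
3. ⊥bis P0·P2 via (11.915,74.775): [(0, 76.1853) (0, 0) (24, 0) (24, 50.0686)]  |A|=1515.0475
4. canonical 4-gon: [(0, 76.1853) (0, 0) (24, 0) (24, 50.0686)]
5. shoelace: 1515.0475

Area of P0's cell: 1515.0475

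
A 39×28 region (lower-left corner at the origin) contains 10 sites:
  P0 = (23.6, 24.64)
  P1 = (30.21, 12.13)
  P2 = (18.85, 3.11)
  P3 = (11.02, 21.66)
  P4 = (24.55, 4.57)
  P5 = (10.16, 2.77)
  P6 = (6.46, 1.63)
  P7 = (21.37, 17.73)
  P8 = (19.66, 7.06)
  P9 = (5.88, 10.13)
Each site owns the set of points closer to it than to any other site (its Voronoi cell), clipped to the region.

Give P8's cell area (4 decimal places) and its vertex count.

Area of P8's cell: 72.3511 (6 vertices)

1. box [0,39]×[0,28]: [(0, 0) (39, 0) (39, 28) (0, 28)]
2. ⊥bis P8·P0 via (21.63,15.85): [(0, 20.6977) (0, 0) (39, 0) (39, 11.9571)]  |A|=636.7675
3. ⊥bis P8·P1 via (24.935,9.595): [(21.9651, 15.7749) (0, 20.6977) (0, 0) (29.5461, 0)]  |A|=460.3566
4. ⊥bis P8·P2 via (19.255,5.085): [(27.9602, 3.2999) (21.9651, 15.7749) (0, 20.6977) (0, 9.0335)]  |A|=285.3181
5. ⊥bis P8·P3 via (15.34,14.36): [(4.7078, 8.0681) (27.9602, 3.2999) (21.9651, 15.7749) (18.894, 16.4632)]  |A|=148.5175
6. ⊥bis P8·P4 via (22.105,5.815): [(4.7078, 8.0681) (21.499, 4.6248) (24.4955, 10.5096) (21.9651, 15.7749) (18.894, 16.4632)]  |A|=127.5209
7. ⊥bis P8·P5 via (14.91,4.915): [(11.635, 12.1674) (14.382, 6.0843) (21.499, 4.6248) (24.4955, 10.5096) (21.9651, 15.7749) (18.894, 16.4632)]  |A|=100.8211
8. ⊥bis P8·P6 via (13.06,4.345): [(11.635, 12.1674) (14.382, 6.0843) (21.499, 4.6248) (24.4955, 10.5096) (21.9651, 15.7749) (18.894, 16.4632)]  |A|=100.8211
9. ⊥bis P8·P7 via (20.515,12.395): [(13.8299, 13.4664) (11.635, 12.1674) (14.382, 6.0843) (21.499, 4.6248) (24.4955, 10.5096) (23.8459, 11.8612)]  |A|=76.3861
10. ⊥bis P8·P9 via (12.77,8.595): [(13.8544, 13.4624) (12.928, 9.3041) (14.382, 6.0843) (21.499, 4.6248) (24.4955, 10.5096) (23.8459, 11.8612)]  |A|=72.3511
11. canonical 6-gon: [(13.8544, 13.4624) (12.928, 9.3041) (14.382, 6.0843) (21.499, 4.6248) (24.4955, 10.5096) (23.8459, 11.8612)]
12. shoelace: 72.3511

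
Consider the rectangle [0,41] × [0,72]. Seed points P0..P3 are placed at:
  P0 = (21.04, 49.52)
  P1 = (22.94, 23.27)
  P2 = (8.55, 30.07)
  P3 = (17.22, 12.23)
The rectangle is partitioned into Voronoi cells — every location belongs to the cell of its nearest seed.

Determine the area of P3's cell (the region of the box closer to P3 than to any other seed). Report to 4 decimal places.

1. box [0,41]×[0,72]: [(0, 0) (41, 0) (41, 72) (0, 72)]
2. ⊥bis P3·P0 via (19.13,30.875): [(0, 32.8347) (0, 0) (41, 0) (41, 28.6346)]  |A|=1260.1209
3. ⊥bis P3·P1 via (20.08,17.75): [(0, 28.1538) (0, 0) (41, 0) (41, 6.911)]  |A|=718.828
4. ⊥bis P3·P2 via (12.885,21.15): [(13.2115, 21.3087) (0, 14.8881) (0, 0) (41, 0) (41, 6.911)]  |A|=631.1981
5. canonical 5-gon: [(13.2115, 21.3087) (0, 14.8881) (0, 0) (41, 0) (41, 6.911)]
6. shoelace: 631.1981

Area of P3's cell: 631.1981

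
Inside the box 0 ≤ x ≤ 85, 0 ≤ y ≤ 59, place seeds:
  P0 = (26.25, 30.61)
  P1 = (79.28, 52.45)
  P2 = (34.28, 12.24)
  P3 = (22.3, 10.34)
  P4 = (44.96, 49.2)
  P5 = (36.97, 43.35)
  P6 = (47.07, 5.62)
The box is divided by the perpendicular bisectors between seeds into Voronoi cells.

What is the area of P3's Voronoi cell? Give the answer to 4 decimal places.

Area of P3's cell: 639.4133

1. box [0,85]×[0,59]: [(0, 0) (85, 0) (85, 59) (0, 59)]
2. ⊥bis P3·P0 via (24.275,20.475): [(0, 25.2055) (0, 0) (85, 0) (85, 8.6416)]  |A|=1438.4981
3. ⊥bis P3·P1 via (50.79,31.395): [(64.679, 12.6015) (0, 25.2055) (0, 0) (73.9919, 0)]  |A|=1281.336
4. ⊥bis P3·P2 via (28.29,11.29): [(26.9149, 19.9606) (0, 25.2055) (0, 0) (30.0806, 0)]  |A|=639.4133
5. ⊥bis P3·P4 via (33.63,29.77): [(26.9149, 19.9606) (0, 25.2055) (0, 0) (30.0806, 0)]  |A|=639.4133
6. ⊥bis P3·P5 via (29.635,26.845): [(26.9149, 19.9606) (0, 25.2055) (0, 0) (30.0806, 0)]  |A|=639.4133
7. ⊥bis P3·P6 via (34.685,7.98): [(26.9149, 19.9606) (0, 25.2055) (0, 0) (30.0806, 0)]  |A|=639.4133
8. canonical 4-gon: [(26.9149, 19.9606) (0, 25.2055) (0, 0) (30.0806, 0)]
9. shoelace: 639.4133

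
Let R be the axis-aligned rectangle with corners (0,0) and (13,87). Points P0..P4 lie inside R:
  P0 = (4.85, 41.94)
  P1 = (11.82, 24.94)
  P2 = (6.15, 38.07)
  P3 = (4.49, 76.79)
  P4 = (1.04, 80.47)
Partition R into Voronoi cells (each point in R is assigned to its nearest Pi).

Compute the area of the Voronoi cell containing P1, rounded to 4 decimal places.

1. box [0,13]×[0,87]: [(0, 0) (13, 0) (13, 87) (0, 87)]
2. ⊥bis P1·P0 via (8.335,33.44): [(0, 30.0226) (0, 0) (13, 0) (13, 35.3526)]  |A|=424.9394
3. ⊥bis P1·P2 via (8.985,31.505): [(0, 27.625) (0, 0) (13, 0) (13, 33.2388)]  |A|=395.6146
4. ⊥bis P1·P3 via (8.155,50.865): [(0, 27.625) (0, 0) (13, 0) (13, 33.2388)]  |A|=395.6146
5. ⊥bis P1·P4 via (6.43,52.705): [(0, 27.625) (0, 0) (13, 0) (13, 33.2388)]  |A|=395.6146
6. canonical 4-gon: [(0, 27.625) (0, 0) (13, 0) (13, 33.2388)]
7. shoelace: 395.6146

Area of P1's cell: 395.6146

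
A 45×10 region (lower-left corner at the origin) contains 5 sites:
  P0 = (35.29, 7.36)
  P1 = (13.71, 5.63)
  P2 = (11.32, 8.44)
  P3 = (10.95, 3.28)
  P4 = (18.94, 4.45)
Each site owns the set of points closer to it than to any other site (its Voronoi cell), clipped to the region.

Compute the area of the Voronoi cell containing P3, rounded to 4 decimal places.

Area of P3's cell: 84.0423

1. box [0,45]×[0,10]: [(0, 0) (45, 0) (45, 10) (0, 10)]
2. ⊥bis P3·P0 via (23.12,5.32): [(0, 0) (24.0118, 0) (22.3355, 10) (0, 10)]  |A|=231.7364
3. ⊥bis P3·P1 via (12.33,4.455): [(0, 0) (16.1232, 0) (7.6087, 10) (0, 10)]  |A|=118.6596
4. ⊥bis P3·P2 via (11.135,5.86): [(0, 6.6584) (0, 0) (16.1232, 0) (11.1336, 5.8601)]  |A|=84.3081
5. ⊥bis P3·P4 via (14.945,3.865): [(0, 6.6584) (0, 0) (15.511, 0) (15.3838, 0.8684) (11.1336, 5.8601)]  |A|=84.0423
6. canonical 5-gon: [(0, 6.6584) (0, 0) (15.511, 0) (15.3838, 0.8684) (11.1336, 5.8601)]
7. shoelace: 84.0423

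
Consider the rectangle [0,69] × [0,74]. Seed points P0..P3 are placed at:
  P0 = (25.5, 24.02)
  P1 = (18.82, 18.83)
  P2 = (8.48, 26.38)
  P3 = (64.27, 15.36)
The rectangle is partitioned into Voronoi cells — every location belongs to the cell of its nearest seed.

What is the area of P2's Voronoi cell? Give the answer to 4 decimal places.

1. box [0,69]×[0,74]: [(0, 0) (69, 0) (69, 74) (0, 74)]
2. ⊥bis P2·P0 via (16.99,25.2): [(0, 0) (13.4958, 0) (23.7566, 74) (0, 74)]  |A|=1378.3383
3. ⊥bis P2·P1 via (13.65,22.605): [(0, 3.9108) (17.3288, 27.6432) (23.7566, 74) (0, 74)]  |A|=1157.9202
4. ⊥bis P2·P3 via (36.375,20.87): [(0, 3.9108) (17.3288, 27.6432) (23.7566, 74) (0, 74)]  |A|=1157.9202
5. canonical 4-gon: [(0, 3.9108) (17.3288, 27.6432) (23.7566, 74) (0, 74)]
6. shoelace: 1157.9202

Area of P2's cell: 1157.9202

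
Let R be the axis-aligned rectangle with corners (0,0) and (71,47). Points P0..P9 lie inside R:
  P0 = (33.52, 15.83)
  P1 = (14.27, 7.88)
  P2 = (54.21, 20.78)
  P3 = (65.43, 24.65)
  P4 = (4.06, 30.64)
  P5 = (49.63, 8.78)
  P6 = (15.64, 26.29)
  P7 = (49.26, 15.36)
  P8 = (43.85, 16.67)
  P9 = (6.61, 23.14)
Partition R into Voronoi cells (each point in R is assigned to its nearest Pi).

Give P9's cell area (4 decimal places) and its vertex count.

Area of P9's cell: 163.6782 (4 vertices)

1. box [0,71]×[0,47]: [(0, 0) (71, 0) (71, 47) (0, 47)]
2. ⊥bis P9·P0 via (20.065,19.485): [(0, 0) (14.772, 0) (27.5393, 47) (0, 47)]  |A|=994.316
3. ⊥bis P9·P1 via (10.44,15.51): [(0, 10.2695) (20.3344, 20.4766) (27.5393, 47) (0, 47)]  |A|=738.6641
4. ⊥bis P9·P2 via (30.41,21.96): [(0, 10.2695) (20.3344, 20.4766) (27.5393, 47) (0, 47)]  |A|=738.6641
5. ⊥bis P9·P3 via (36.02,23.895): [(0, 10.2695) (20.3344, 20.4766) (27.5393, 47) (0, 47)]  |A|=738.6641
6. ⊥bis P9·P4 via (5.335,26.89): [(0, 25.0761) (0, 10.2695) (20.3344, 20.4766) (23.7801, 33.1613)]  |A|=287.4338
7. ⊥bis P9·P5 via (28.12,15.96): [(0, 25.0761) (0, 10.2695) (20.3344, 20.4766) (23.7801, 33.1613)]  |A|=287.4338
8. ⊥bis P9·P6 via (11.125,24.715): [(9.8328, 28.4193) (0, 25.0761) (0, 10.2695) (13.7555, 17.1743)]  |A|=163.6782
9. ⊥bis P9·P7 via (27.935,19.25): [(9.8328, 28.4193) (0, 25.0761) (0, 10.2695) (13.7555, 17.1743)]  |A|=163.6782
10. ⊥bis P9·P8 via (25.23,19.905): [(9.8328, 28.4193) (0, 25.0761) (0, 10.2695) (13.7555, 17.1743)]  |A|=163.6782
11. canonical 4-gon: [(9.8328, 28.4193) (0, 25.0761) (0, 10.2695) (13.7555, 17.1743)]
12. shoelace: 163.6782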